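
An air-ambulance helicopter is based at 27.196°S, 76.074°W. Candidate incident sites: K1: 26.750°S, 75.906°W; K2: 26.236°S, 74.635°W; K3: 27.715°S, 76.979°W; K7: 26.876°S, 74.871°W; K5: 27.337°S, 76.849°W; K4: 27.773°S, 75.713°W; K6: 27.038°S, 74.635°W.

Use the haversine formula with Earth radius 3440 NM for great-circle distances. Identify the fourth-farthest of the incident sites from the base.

K3

Distances from the base (27.196°S, 76.074°W):
K2: 96.3 NM
K6: 77.5 NM
K7: 67.1 NM
K3: 57.4 NM
K5: 42.2 NM
K4: 39.6 NM
K1: 28.2 NM
The fourth-farthest is K3 at 57.4 NM.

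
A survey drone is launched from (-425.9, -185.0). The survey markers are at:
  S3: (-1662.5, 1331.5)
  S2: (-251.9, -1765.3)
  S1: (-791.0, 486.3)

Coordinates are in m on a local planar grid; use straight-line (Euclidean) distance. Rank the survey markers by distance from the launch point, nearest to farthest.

S1, S2, S3

Distance from the launch point at (-425.9, -185.0) to each:
S1 (-791.0, 486.3): 764.2 m
S2 (-251.9, -1765.3): 1589.9 m
S3 (-1662.5, 1331.5): 1956.8 m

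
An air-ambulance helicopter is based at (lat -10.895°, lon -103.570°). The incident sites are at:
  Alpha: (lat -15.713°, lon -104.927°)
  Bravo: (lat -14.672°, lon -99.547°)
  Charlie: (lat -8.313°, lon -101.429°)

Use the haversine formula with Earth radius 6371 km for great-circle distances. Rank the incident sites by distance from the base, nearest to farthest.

Distances from the base:
Charlie (lat -8.313°, lon -101.429°): 370.8 km
Alpha (lat -15.713°, lon -104.927°): 555.5 km
Bravo (lat -14.672°, lon -99.547°): 605.5 km

Charlie, Alpha, Bravo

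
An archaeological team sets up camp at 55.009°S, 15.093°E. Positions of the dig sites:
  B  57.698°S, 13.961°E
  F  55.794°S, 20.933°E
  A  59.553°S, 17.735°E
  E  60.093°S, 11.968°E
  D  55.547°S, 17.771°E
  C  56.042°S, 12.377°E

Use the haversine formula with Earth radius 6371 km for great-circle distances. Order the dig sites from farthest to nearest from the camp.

E, A, F, B, C, D

Computing each great-circle distance from 55.009°S, 15.093°E:
E 60.093°S, 11.968°E: 595.1 km
A 59.553°S, 17.735°E: 529.5 km
F 55.794°S, 20.933°E: 378.8 km
B 57.698°S, 13.961°E: 307.0 km
C 56.042°S, 12.377°E: 205.9 km
D 55.547°S, 17.771°E: 179.8 km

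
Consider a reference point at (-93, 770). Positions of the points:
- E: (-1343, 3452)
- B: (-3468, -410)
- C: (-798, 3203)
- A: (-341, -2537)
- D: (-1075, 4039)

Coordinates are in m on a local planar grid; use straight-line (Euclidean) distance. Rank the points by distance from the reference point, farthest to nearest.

Computing each straight-line distance from (-93, 770):
B (-3468, -410): 3575.3 m
D (-1075, 4039): 3413.3 m
A (-341, -2537): 3316.3 m
E (-1343, 3452): 2959.0 m
C (-798, 3203): 2533.1 m

B, D, A, E, C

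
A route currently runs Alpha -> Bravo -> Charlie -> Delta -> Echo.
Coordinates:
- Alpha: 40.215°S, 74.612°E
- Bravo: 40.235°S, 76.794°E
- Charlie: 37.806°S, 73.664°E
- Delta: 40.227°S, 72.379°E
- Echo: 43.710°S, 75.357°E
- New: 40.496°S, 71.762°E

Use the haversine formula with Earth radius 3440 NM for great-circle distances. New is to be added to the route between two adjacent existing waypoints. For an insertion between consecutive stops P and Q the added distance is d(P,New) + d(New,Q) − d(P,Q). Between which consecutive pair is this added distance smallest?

between Delta and Echo

Added distance for inserting New between each consecutive pair:
Alpha–Bravo: 262.1 NM
Bravo–Charlie: 208.5 NM
Charlie–Delta: 59.5 NM
Delta–Echo: 35.5 NM
Smallest added distance is 35.5 NM, inserting between Delta and Echo.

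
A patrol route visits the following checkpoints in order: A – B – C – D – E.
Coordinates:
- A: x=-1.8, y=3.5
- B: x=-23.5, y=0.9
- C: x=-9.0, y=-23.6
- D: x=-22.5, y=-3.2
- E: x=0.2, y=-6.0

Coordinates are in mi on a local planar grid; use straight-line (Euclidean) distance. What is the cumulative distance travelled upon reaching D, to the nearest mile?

Leg distances:
A→B: 21.9 mi  (cumulative 21.9 mi)
B→C: 28.5 mi  (cumulative 50.3 mi)
C→D: 24.5 mi  (cumulative 74.8 mi)
Cumulative distance at D ≈ 75 mi.

75 mi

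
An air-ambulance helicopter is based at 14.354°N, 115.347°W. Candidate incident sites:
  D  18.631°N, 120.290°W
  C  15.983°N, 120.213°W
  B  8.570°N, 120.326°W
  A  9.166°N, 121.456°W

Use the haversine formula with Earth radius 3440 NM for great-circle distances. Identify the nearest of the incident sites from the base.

Distance to each, sorted:
C: 298.4 NM
D: 383.2 NM
B: 454.3 NM
A: 475.2 NM
The nearest is C at 298.4 NM.

C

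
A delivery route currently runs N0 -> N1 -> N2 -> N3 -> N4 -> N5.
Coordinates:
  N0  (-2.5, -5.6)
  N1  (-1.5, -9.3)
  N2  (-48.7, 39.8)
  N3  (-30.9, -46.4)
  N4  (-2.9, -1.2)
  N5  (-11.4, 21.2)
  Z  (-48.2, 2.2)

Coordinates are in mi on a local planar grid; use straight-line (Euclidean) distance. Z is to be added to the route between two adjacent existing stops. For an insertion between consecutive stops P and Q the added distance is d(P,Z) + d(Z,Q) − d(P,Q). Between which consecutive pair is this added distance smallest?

between N2 and N3

Added distance for inserting Z between each consecutive pair:
N0–N1: 90.6 mi
N1–N2: 17.6 mi
N2–N3: 1.2 mi
N3–N4: 43.8 mi
N4–N5: 62.9 mi
Smallest added distance is 1.2 mi, inserting between N2 and N3.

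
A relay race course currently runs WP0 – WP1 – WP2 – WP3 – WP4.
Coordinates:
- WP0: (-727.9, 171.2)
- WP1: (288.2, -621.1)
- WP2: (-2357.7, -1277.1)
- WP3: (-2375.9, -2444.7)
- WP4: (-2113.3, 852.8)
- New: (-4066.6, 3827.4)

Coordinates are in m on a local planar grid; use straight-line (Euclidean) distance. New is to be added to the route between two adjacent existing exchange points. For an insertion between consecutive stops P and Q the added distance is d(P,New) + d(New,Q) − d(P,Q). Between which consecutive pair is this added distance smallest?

between WP3 and WP4

Added distance for inserting New between each consecutive pair:
WP0–WP1: 9888.0 m
WP1–WP2: 8882.2 m
WP2–WP3: 10711.2 m
WP3–WP4: 6746.6 m
Smallest added distance is 6746.6 m, inserting between WP3 and WP4.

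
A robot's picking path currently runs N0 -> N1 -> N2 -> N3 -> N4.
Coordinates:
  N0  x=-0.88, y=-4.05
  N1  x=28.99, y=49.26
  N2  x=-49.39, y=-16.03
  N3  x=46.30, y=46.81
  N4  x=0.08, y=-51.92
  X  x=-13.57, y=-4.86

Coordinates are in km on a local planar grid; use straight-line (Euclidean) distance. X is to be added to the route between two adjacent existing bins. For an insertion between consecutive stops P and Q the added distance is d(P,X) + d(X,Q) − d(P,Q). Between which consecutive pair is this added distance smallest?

Added distance for inserting X between each consecutive pair:
N0–N1: 20.5 km
N1–N2: 4.4 km
N2–N3: 2.1 km
N3–N4: 19.1 km
Smallest added distance is 2.1 km, inserting between N2 and N3.

between N2 and N3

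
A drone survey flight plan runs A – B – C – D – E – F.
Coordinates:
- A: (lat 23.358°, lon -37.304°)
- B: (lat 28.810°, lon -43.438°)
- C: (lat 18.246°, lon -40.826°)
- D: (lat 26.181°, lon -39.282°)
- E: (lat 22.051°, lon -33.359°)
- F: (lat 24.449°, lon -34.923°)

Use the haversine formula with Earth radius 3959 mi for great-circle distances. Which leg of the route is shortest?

E–F

Leg distances:
A→B: 535.4 mi
B→C: 748.4 mi
C→D: 557.1 mi
D→E: 470.0 mi
E→F: 193.2 mi
The shortest leg is E–F at 193.2 mi.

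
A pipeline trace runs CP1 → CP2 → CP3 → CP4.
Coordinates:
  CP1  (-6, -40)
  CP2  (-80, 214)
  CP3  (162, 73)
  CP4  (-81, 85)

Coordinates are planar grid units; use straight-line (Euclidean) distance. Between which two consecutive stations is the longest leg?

Leg distances:
CP1→CP2: 264.6
CP2→CP3: 280.1
CP3→CP4: 243.3
The longest leg is CP2–CP3 at 280.1.

CP2–CP3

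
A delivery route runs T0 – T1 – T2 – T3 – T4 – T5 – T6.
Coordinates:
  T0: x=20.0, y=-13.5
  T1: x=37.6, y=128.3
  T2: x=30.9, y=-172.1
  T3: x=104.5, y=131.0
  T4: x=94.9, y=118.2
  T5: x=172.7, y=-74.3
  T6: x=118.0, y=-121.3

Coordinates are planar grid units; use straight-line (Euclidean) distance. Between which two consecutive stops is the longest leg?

Leg distances:
T0→T1: 142.9
T1→T2: 300.5
T2→T3: 311.9
T3→T4: 16.0
T4→T5: 207.6
T5→T6: 72.1
The longest leg is T2–T3 at 311.9.

T2–T3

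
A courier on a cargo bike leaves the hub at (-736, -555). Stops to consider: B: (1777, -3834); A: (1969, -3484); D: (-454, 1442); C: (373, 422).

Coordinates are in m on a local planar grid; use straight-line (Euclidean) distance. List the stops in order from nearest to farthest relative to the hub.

C, D, A, B

Distance from the hub at (-736, -555) to each:
C (373, 422): 1478.0 m
D (-454, 1442): 2016.8 m
A (1969, -3484): 3987.0 m
B (1777, -3834): 4131.2 m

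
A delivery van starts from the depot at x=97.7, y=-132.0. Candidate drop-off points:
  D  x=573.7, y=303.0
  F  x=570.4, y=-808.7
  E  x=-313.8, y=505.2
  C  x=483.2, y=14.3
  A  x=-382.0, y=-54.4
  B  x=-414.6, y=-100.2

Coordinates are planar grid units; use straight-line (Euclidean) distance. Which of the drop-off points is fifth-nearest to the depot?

Distance to each, sorted:
C: 412.3
A: 485.9
B: 513.3
D: 644.8
E: 758.5
F: 825.5
The fifth-nearest is E at 758.5.

E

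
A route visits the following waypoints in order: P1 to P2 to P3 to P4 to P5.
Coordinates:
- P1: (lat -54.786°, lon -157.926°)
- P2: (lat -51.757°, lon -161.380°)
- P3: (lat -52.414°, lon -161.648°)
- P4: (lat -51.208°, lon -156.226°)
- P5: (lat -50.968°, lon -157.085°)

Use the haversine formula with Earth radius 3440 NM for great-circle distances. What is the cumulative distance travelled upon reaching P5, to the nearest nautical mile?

510 NM

Leg distances:
P1→P2: 220.1 NM  (cumulative 220.1 NM)
P2→P3: 40.7 NM  (cumulative 260.7 NM)
P3→P4: 213.8 NM  (cumulative 474.6 NM)
P4→P5: 35.5 NM  (cumulative 510.0 NM)
Cumulative distance at P5 ≈ 510 NM.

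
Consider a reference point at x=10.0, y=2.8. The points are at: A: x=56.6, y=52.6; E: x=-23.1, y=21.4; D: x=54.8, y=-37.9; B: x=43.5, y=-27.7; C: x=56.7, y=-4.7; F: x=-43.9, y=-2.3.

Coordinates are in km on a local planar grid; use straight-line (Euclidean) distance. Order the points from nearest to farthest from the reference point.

E, B, C, F, D, A

Distance from the reference point at x=10.0, y=2.8 to each:
E x=-23.1, y=21.4: 38.0 km
B x=43.5, y=-27.7: 45.3 km
C x=56.7, y=-4.7: 47.3 km
F x=-43.9, y=-2.3: 54.1 km
D x=54.8, y=-37.9: 60.5 km
A x=56.6, y=52.6: 68.2 km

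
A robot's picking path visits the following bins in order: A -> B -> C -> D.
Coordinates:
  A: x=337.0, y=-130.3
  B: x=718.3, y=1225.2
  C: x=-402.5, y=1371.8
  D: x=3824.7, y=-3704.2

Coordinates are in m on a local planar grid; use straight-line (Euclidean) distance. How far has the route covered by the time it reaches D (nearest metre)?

9144 m

Leg distances:
A→B: 1408.1 m  (cumulative 1408.1 m)
B→C: 1130.3 m  (cumulative 2538.5 m)
C→D: 6605.7 m  (cumulative 9144.1 m)
Cumulative distance at D ≈ 9144 m.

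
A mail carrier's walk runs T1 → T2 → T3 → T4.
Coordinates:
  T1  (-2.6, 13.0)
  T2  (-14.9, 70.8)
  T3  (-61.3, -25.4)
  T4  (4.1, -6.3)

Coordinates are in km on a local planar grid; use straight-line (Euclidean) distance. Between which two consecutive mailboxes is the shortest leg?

T1–T2

Leg distances:
T1→T2: 59.1 km
T2→T3: 106.8 km
T3→T4: 68.1 km
The shortest leg is T1–T2 at 59.1 km.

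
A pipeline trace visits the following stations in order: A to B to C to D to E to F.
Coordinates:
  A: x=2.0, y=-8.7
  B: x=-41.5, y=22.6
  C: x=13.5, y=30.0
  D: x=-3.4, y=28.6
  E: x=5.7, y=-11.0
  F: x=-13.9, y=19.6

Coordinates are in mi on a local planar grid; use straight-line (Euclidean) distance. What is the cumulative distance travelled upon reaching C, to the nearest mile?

Leg distances:
A→B: 53.6 mi  (cumulative 53.6 mi)
B→C: 55.5 mi  (cumulative 109.1 mi)
Cumulative distance at C ≈ 109 mi.

109 mi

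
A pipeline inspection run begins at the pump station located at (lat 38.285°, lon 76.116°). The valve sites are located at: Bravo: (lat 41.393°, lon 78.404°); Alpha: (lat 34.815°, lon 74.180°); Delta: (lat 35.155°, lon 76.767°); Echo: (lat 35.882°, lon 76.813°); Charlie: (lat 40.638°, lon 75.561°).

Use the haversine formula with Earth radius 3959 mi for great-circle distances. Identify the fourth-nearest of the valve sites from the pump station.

Bravo

Distances from the pump station ((lat 38.285°, lon 76.116°)):
Charlie: 165.3 mi
Echo: 170.4 mi
Delta: 219.3 mi
Bravo: 246.7 mi
Alpha: 262.7 mi
The fourth-nearest is Bravo at 246.7 mi.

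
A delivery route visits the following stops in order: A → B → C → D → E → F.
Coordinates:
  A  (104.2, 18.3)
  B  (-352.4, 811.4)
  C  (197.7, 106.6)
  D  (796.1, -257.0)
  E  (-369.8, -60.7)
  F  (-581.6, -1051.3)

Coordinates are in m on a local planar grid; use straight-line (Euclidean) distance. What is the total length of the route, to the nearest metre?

4705 m

Leg distances:
A→B: 915.1 m  (cumulative 915.1 m)
B→C: 894.1 m  (cumulative 1809.2 m)
C→D: 700.2 m  (cumulative 2509.4 m)
D→E: 1182.3 m  (cumulative 3691.7 m)
E→F: 1013.0 m  (cumulative 4704.7 m)
Total route length ≈ 4705 m.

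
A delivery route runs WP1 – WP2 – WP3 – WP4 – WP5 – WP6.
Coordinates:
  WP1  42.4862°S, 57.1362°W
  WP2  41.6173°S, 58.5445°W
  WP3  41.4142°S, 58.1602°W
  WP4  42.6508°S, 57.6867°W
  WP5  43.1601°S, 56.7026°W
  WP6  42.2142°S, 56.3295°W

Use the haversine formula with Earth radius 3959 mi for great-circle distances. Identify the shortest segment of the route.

WP2–WP3

Leg distances:
WP1→WP2: 93.9 mi
WP2→WP3: 24.3 mi
WP3→WP4: 88.8 mi
WP4→WP5: 61.0 mi
WP5→WP6: 68.1 mi
The shortest leg is WP2–WP3 at 24.3 mi.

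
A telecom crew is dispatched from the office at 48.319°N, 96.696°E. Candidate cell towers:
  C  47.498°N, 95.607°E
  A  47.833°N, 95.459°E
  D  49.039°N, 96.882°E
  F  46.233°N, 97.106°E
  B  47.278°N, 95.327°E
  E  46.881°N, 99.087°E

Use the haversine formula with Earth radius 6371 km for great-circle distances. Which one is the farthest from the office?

Distances from the office (48.319°N, 96.696°E):
E: 240.2 km
F: 234.0 km
B: 154.4 km
C: 122.2 km
A: 106.6 km
D: 81.2 km
The farthest is E at 240.2 km.

E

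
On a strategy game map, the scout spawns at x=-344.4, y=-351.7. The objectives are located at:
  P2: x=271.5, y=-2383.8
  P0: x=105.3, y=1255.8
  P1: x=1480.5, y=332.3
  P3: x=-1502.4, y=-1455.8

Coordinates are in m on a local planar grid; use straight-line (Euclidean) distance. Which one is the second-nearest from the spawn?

P0

Distance to each, sorted:
P3: 1600.0 m
P0: 1669.2 m
P1: 1948.9 m
P2: 2123.4 m
The second-nearest is P0 at 1669.2 m.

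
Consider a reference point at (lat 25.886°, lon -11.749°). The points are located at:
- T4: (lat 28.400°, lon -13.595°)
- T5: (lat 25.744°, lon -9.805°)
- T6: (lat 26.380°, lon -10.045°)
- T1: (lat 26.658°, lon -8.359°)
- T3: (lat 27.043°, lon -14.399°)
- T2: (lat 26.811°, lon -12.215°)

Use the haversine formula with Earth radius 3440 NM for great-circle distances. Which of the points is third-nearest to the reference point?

T5

Distance to each, sorted:
T2: 60.9 NM
T6: 96.5 NM
T5: 105.4 NM
T3: 158.5 NM
T4: 180.3 NM
T1: 188.3 NM
The third-nearest is T5 at 105.4 NM.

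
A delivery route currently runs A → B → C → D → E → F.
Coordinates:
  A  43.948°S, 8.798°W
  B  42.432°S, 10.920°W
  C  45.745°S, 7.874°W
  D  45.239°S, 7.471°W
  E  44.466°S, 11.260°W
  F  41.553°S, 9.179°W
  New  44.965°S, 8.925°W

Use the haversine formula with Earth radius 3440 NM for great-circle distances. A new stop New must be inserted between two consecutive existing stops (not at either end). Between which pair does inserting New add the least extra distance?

between D and E

Added distance for inserting New between each consecutive pair:
A–B: 106.3 NM
B–C: 1.2 NM
C–D: 93.5 NM
D–E: 0.0 NM
E–F: 111.9 NM
Smallest added distance is 0.0 NM, inserting between D and E.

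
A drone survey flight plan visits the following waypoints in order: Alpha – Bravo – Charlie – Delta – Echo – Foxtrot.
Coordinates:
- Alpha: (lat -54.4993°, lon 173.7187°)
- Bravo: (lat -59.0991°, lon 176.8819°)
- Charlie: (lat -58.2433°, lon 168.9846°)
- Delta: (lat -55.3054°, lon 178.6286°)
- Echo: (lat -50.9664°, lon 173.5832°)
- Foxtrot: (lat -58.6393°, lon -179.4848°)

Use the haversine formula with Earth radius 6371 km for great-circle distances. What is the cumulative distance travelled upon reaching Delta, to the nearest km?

Leg distances:
Alpha→Bravo: 546.4 km  (cumulative 546.4 km)
Bravo→Charlie: 466.1 km  (cumulative 1012.5 km)
Charlie→Delta: 671.4 km  (cumulative 1683.9 km)
Cumulative distance at Delta ≈ 1684 km.

1684 km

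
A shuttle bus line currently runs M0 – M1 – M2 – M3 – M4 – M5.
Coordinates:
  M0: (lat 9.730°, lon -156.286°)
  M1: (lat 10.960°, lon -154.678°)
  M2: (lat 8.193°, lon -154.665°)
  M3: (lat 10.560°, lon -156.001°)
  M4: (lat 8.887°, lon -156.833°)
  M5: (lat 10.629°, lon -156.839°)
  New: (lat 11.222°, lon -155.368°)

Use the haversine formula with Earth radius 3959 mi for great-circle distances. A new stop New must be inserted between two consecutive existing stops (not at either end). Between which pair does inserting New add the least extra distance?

between M0 and M1

Added distance for inserting New between each consecutive pair:
M0–M1: 32.2 mi
M1–M2: 73.7 mi
M2–M3: 90.2 mi
M3–M4: 123.7 mi
M4–M5: 177.2 mi
Smallest added distance is 32.2 mi, inserting between M0 and M1.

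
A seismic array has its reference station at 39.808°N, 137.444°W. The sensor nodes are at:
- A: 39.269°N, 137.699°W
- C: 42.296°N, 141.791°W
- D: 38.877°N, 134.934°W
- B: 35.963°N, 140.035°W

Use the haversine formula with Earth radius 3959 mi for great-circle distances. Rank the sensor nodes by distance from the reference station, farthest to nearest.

Distances from the reference station:
B 35.963°N, 140.035°W: 300.9 mi
C 42.296°N, 141.791°W: 284.3 mi
D 38.877°N, 134.934°W: 148.8 mi
A 39.269°N, 137.699°W: 39.6 mi

B, C, D, A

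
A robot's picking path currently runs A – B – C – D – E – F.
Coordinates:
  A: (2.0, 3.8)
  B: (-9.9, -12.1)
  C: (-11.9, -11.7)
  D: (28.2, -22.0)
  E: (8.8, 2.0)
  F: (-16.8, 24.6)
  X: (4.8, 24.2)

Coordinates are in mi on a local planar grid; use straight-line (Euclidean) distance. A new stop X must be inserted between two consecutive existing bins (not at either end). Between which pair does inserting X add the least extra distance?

Added distance for inserting X between each consecutive pair:
A–B: 39.9 mi
B–C: 76.7 mi
C–D: 50.0 mi
D–E: 43.5 mi
E–F: 10.0 mi
Smallest added distance is 10.0 mi, inserting between E and F.

between E and F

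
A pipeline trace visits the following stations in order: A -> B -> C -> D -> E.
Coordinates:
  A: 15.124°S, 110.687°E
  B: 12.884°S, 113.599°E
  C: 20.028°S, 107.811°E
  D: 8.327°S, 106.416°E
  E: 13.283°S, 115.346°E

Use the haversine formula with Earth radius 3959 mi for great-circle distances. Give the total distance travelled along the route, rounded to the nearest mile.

Leg distances:
A→B: 249.1 mi  (cumulative 249.1 mi)
B→C: 624.9 mi  (cumulative 874.1 mi)
C→D: 813.9 mi  (cumulative 1687.9 mi)
D→E: 696.0 mi  (cumulative 2383.9 mi)
Total route length ≈ 2384 mi.

2384 mi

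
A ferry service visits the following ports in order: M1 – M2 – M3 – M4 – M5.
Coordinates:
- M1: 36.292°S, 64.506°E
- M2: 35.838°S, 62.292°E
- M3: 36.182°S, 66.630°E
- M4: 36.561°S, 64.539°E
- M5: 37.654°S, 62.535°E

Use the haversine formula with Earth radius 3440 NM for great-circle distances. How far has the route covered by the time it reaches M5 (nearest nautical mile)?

542 NM

Leg distances:
M1→M2: 110.9 NM  (cumulative 110.9 NM)
M2→M3: 211.7 NM  (cumulative 322.5 NM)
M3→M4: 103.6 NM  (cumulative 426.1 NM)
M4→M5: 116.2 NM  (cumulative 542.4 NM)
Cumulative distance at M5 ≈ 542 NM.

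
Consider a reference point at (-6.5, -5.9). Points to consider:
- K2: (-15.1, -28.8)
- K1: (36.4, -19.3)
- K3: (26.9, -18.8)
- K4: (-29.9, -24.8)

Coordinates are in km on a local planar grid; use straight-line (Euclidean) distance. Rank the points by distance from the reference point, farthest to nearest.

K1, K3, K4, K2

Distance from the reference point at (-6.5, -5.9) to each:
K1 (36.4, -19.3): 44.9 km
K3 (26.9, -18.8): 35.8 km
K4 (-29.9, -24.8): 30.1 km
K2 (-15.1, -28.8): 24.5 km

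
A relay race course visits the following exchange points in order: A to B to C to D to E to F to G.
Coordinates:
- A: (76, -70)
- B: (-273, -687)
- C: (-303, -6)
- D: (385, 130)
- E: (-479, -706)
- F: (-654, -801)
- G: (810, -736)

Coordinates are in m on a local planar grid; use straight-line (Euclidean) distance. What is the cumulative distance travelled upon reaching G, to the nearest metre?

4959 m

Leg distances:
A→B: 708.9 m  (cumulative 708.9 m)
B→C: 681.7 m  (cumulative 1390.5 m)
C→D: 701.3 m  (cumulative 2091.8 m)
D→E: 1202.2 m  (cumulative 3294.1 m)
E→F: 199.1 m  (cumulative 3493.2 m)
F→G: 1465.4 m  (cumulative 4958.6 m)
Cumulative distance at G ≈ 4959 m.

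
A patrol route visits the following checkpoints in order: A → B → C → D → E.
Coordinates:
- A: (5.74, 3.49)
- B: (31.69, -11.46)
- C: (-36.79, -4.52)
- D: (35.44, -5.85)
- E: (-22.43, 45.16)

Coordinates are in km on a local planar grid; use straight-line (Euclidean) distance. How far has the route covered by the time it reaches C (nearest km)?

Leg distances:
A→B: 29.9 km  (cumulative 29.9 km)
B→C: 68.8 km  (cumulative 98.8 km)
Cumulative distance at C ≈ 99 km.

99 km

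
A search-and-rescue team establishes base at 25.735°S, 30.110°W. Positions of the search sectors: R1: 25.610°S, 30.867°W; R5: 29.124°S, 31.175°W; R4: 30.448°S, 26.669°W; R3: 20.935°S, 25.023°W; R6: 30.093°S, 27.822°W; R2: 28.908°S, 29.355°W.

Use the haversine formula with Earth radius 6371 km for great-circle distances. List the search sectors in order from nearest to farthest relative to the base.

R1, R2, R5, R6, R4, R3

Computing each great-circle distance from 25.735°S, 30.110°W:
R1 25.610°S, 30.867°W: 77.1 km
R2 28.908°S, 29.355°W: 360.6 km
R5 29.124°S, 31.175°W: 391.2 km
R6 30.093°S, 27.822°W: 534.2 km
R4 30.448°S, 26.669°W: 623.3 km
R3 20.935°S, 25.023°W: 744.6 km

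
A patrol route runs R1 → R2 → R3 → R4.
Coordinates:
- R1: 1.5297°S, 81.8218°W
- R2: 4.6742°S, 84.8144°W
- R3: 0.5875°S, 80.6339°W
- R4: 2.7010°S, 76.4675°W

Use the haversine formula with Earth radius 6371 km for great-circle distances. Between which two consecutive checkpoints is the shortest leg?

Leg distances:
R1→R2: 482.3 km
R2→R3: 649.6 km
R3→R4: 519.3 km
The shortest leg is R1–R2 at 482.3 km.

R1–R2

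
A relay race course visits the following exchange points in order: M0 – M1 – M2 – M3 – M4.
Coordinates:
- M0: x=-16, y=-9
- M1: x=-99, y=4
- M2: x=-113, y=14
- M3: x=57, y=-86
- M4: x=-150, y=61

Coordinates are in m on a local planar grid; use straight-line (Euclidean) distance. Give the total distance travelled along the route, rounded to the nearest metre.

Leg distances:
M0→M1: 84.0 m  (cumulative 84.0 m)
M1→M2: 17.2 m  (cumulative 101.2 m)
M2→M3: 197.2 m  (cumulative 298.4 m)
M3→M4: 253.9 m  (cumulative 552.3 m)
Total route length ≈ 552 m.

552 m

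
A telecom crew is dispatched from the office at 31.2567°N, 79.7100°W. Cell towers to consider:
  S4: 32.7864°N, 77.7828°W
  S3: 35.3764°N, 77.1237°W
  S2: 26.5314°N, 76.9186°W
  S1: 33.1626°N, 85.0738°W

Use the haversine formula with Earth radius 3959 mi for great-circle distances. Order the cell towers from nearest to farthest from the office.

Distances from the office:
S4 32.7864°N, 77.7828°W: 154.7 mi
S3 35.3764°N, 77.1237°W: 321.4 mi
S1 33.1626°N, 85.0738°W: 340.1 mi
S2 26.5314°N, 76.9186°W: 367.5 mi

S4, S3, S1, S2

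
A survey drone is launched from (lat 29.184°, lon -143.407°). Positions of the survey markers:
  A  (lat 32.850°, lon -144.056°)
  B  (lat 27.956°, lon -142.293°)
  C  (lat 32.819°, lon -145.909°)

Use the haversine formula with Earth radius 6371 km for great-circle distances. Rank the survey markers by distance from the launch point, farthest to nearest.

Distance from the launch point at (lat 29.184°, lon -143.407°) to each:
C (lat 32.819°, lon -145.909°): 469.3 km
A (lat 32.850°, lon -144.056°): 412.3 km
B (lat 27.956°, lon -142.293°): 174.6 km

C, A, B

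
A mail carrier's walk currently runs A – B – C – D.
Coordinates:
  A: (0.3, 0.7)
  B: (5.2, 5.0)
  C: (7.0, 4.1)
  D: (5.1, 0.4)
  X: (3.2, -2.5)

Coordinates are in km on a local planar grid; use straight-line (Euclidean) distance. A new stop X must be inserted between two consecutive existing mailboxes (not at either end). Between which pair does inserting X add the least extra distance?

Added distance for inserting X between each consecutive pair:
A–B: 5.6 km
B–C: 13.4 km
C–D: 6.9 km
Smallest added distance is 5.6 km, inserting between A and B.

between A and B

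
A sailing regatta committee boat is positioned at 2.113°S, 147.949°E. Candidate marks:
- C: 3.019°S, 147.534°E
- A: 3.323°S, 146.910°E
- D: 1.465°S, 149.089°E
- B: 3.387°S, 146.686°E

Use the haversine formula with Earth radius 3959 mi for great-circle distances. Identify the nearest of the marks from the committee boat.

C

Distance to each, sorted:
C: 68.8 mi
D: 90.6 mi
A: 110.1 mi
B: 123.9 mi
The nearest is C at 68.8 mi.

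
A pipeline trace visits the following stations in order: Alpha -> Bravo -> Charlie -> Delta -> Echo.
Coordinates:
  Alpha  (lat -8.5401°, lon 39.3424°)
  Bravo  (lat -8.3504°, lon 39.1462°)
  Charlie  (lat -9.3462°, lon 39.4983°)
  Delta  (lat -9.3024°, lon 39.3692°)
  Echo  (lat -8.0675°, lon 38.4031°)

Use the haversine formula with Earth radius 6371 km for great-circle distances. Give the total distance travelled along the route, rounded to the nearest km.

Leg distances:
Alpha→Bravo: 30.2 km  (cumulative 30.2 km)
Bravo→Charlie: 117.3 km  (cumulative 147.5 km)
Charlie→Delta: 15.0 km  (cumulative 162.4 km)
Delta→Echo: 173.6 km  (cumulative 336.0 km)
Total route length ≈ 336 km.

336 km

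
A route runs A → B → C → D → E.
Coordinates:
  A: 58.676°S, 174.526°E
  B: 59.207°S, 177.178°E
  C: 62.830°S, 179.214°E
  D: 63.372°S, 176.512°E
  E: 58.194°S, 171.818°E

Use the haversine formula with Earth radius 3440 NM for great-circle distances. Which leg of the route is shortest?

Leg distances:
A→B: 88.1 NM
B→C: 225.4 NM
C→D: 80.3 NM
D→E: 339.7 NM
The shortest leg is C–D at 80.3 NM.

C–D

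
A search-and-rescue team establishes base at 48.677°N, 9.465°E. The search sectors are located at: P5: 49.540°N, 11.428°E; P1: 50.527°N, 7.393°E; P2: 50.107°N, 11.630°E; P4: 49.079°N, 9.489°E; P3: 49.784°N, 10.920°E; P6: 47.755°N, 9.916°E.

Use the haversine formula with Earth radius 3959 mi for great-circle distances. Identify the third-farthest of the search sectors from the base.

Distances from the base (48.677°N, 9.465°E):
P1: 157.9 mi
P2: 138.7 mi
P5: 107.0 mi
P3: 100.8 mi
P6: 67.0 mi
P4: 27.8 mi
The third-farthest is P5 at 107.0 mi.

P5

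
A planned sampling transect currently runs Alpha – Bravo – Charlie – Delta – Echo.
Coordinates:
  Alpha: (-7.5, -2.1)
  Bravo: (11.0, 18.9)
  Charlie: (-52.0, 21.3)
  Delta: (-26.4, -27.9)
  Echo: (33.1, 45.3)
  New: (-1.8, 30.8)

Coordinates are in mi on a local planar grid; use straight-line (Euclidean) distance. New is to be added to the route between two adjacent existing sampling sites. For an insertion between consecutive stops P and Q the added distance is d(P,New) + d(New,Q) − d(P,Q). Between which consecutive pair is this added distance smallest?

between Bravo and Charlie

Added distance for inserting New between each consecutive pair:
Alpha–Bravo: 22.9 mi
Bravo–Charlie: 5.5 mi
Charlie–Delta: 59.3 mi
Delta–Echo: 7.1 mi
Smallest added distance is 5.5 mi, inserting between Bravo and Charlie.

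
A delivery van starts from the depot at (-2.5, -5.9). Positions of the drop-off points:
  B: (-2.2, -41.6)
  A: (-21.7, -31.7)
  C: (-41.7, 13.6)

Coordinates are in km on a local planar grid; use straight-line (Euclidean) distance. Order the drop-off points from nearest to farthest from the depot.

A, B, C

Distances from the depot:
A (-21.7, -31.7): 32.2 km
B (-2.2, -41.6): 35.7 km
C (-41.7, 13.6): 43.8 km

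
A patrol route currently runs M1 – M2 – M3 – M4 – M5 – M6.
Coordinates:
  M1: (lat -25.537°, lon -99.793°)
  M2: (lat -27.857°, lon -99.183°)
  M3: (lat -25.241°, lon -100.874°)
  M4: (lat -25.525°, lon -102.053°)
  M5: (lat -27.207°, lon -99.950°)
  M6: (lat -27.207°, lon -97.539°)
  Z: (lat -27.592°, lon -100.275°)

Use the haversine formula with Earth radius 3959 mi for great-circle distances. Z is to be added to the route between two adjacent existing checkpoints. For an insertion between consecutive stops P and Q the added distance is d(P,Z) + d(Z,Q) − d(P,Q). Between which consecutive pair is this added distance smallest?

Added distance for inserting Z between each consecutive pair:
M1–M2: 49.7 mi
M2–M3: 27.1 mi
M3–M4: 270.7 mi
M4–M5: 38.9 mi
M5–M6: 55.0 mi
Smallest added distance is 27.1 mi, inserting between M2 and M3.

between M2 and M3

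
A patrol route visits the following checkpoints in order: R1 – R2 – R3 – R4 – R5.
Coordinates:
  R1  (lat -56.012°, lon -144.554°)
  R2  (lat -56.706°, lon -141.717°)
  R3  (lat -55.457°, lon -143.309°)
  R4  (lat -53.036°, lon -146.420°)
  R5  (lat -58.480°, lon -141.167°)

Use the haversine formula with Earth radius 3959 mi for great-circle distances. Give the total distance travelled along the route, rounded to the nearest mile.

861 mi

Leg distances:
R1→R2: 118.7 mi  (cumulative 118.7 mi)
R2→R3: 105.9 mi  (cumulative 224.6 mi)
R3→R4: 209.1 mi  (cumulative 433.7 mi)
R4→R5: 427.7 mi  (cumulative 861.5 mi)
Total route length ≈ 861 mi.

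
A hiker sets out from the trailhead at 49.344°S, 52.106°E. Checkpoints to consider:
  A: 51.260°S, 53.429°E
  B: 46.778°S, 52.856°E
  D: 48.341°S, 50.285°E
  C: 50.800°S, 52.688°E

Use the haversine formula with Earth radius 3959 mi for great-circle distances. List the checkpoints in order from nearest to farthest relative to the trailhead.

C, D, A, B

Distance from the trailhead at 49.344°S, 52.106°E to each:
C 50.800°S, 52.688°E: 103.9 mi
D 48.341°S, 50.285°E: 108.0 mi
A 51.260°S, 53.429°E: 144.7 mi
B 46.778°S, 52.856°E: 180.7 mi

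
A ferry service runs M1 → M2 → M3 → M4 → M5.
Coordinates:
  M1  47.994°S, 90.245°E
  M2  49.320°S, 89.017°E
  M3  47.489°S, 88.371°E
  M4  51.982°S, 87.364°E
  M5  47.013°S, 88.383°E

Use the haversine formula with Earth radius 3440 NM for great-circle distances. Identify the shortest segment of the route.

Leg distances:
M1→M2: 93.3 NM
M2→M3: 112.9 NM
M3→M4: 272.6 NM
M4→M5: 301.0 NM
The shortest leg is M1–M2 at 93.3 NM.

M1–M2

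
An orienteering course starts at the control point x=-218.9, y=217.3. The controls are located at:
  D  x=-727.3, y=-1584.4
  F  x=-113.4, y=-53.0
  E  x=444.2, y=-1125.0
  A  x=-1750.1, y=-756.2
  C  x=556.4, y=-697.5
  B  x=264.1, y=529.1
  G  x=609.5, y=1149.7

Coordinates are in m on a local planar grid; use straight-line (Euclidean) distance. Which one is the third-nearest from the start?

Distance to each, sorted:
F: 290.2 m
B: 574.9 m
C: 1199.1 m
G: 1247.2 m
E: 1497.2 m
A: 1814.5 m
D: 1872.1 m
The third-nearest is C at 1199.1 m.

C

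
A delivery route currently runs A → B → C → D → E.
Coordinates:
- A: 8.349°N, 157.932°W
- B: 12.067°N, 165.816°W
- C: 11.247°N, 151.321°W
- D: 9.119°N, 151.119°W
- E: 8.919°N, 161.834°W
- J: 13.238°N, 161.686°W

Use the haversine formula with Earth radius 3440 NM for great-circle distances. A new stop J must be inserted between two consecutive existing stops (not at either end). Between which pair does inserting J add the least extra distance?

Added distance for inserting J between each consecutive pair:
A–B: 103.1 NM
B–C: 18.0 NM
C–D: 1161.0 NM
D–E: 293.6 NM
Smallest added distance is 18.0 NM, inserting between B and C.

between B and C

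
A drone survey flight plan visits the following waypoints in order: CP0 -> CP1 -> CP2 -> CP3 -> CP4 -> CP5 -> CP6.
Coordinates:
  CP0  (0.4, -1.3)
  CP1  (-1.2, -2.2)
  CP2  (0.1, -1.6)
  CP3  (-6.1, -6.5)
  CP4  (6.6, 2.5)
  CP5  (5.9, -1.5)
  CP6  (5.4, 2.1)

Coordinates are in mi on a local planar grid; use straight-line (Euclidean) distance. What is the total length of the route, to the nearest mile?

Leg distances:
CP0→CP1: 1.8 mi  (cumulative 1.8 mi)
CP1→CP2: 1.4 mi  (cumulative 3.3 mi)
CP2→CP3: 7.9 mi  (cumulative 11.2 mi)
CP3→CP4: 15.6 mi  (cumulative 26.7 mi)
CP4→CP5: 4.1 mi  (cumulative 30.8 mi)
CP5→CP6: 3.6 mi  (cumulative 34.4 mi)
Total route length ≈ 34 mi.

34 mi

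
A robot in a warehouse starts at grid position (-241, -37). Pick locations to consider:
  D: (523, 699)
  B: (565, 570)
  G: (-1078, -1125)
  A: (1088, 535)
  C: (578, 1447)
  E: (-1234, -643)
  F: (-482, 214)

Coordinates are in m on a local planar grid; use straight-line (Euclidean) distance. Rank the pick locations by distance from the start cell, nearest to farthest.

F, B, D, E, G, A, C

Distances from the start cell:
F (-482, 214): 348.0 m
B (565, 570): 1009.0 m
D (523, 699): 1060.8 m
E (-1234, -643): 1163.3 m
G (-1078, -1125): 1372.7 m
A (1088, 535): 1446.9 m
C (578, 1447): 1695.0 m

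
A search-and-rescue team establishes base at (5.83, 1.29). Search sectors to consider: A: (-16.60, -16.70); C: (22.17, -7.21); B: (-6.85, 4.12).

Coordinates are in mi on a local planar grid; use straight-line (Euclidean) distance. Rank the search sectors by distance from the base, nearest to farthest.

Distance from the base at (5.83, 1.29) to each:
B (-6.85, 4.12): 13.0 mi
C (22.17, -7.21): 18.4 mi
A (-16.60, -16.70): 28.8 mi

B, C, A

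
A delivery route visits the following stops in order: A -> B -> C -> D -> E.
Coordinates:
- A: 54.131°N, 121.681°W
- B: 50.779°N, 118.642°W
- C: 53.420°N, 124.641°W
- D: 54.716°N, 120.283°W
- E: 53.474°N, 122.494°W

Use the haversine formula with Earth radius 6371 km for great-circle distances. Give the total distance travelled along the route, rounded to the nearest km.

1448 km

Leg distances:
A→B: 425.7 km  (cumulative 425.7 km)
B→C: 503.9 km  (cumulative 929.6 km)
C→D: 318.7 km  (cumulative 1248.3 km)
D→E: 199.6 km  (cumulative 1448.0 km)
Total route length ≈ 1448 km.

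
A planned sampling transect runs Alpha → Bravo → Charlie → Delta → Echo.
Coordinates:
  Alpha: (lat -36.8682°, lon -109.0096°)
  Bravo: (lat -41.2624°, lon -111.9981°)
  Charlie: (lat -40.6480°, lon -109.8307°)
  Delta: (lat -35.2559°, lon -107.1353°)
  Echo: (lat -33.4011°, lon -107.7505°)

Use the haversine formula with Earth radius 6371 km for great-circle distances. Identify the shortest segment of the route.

Leg distances:
Alpha→Bravo: 552.5 km
Bravo→Charlie: 194.4 km
Charlie→Delta: 644.4 km
Delta→Echo: 213.8 km
The shortest leg is Bravo–Charlie at 194.4 km.

Bravo–Charlie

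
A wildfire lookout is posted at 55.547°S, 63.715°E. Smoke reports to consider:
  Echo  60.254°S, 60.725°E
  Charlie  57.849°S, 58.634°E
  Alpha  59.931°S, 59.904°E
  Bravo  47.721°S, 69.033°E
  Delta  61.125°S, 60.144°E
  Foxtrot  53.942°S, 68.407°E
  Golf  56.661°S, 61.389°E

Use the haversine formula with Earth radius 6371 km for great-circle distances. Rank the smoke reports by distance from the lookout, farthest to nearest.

Distance from the lookout at 55.547°S, 63.715°E to each:
Bravo 47.721°S, 69.033°E: 943.8 km
Delta 61.125°S, 60.144°E: 654.1 km
Echo 60.254°S, 60.725°E: 552.3 km
Alpha 59.931°S, 59.904°E: 537.2 km
Charlie 57.849°S, 58.634°E: 402.0 km
Foxtrot 53.942°S, 68.407°E: 350.0 km
Golf 56.661°S, 61.389°E: 190.1 km

Bravo, Delta, Echo, Alpha, Charlie, Foxtrot, Golf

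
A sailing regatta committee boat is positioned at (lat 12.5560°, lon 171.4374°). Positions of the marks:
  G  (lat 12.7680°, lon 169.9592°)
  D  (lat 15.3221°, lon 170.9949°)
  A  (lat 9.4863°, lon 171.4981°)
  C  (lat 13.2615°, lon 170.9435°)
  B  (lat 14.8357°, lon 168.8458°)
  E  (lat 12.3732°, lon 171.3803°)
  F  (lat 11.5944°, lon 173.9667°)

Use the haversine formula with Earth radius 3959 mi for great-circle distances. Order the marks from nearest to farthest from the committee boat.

Distance from the committee boat at (lat 12.5560°, lon 171.4374°) to each:
E (lat 12.3732°, lon 171.3803°): 13.2 mi
C (lat 13.2615°, lon 170.9435°): 59.0 mi
G (lat 12.7680°, lon 169.9592°): 100.7 mi
F (lat 11.5944°, lon 173.9667°): 183.4 mi
D (lat 15.3221°, lon 170.9949°): 193.4 mi
A (lat 9.4863°, lon 171.4981°): 212.1 mi
B (lat 14.8357°, lon 168.8458°): 234.7 mi

E, C, G, F, D, A, B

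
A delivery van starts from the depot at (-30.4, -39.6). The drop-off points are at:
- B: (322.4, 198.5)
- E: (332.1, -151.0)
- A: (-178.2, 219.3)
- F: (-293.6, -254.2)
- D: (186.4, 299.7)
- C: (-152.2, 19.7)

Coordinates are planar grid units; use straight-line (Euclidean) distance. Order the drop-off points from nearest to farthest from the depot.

Computing each straight-line distance from (-30.4, -39.6):
C (-152.2, 19.7): 135.5
A (-178.2, 219.3): 298.1
F (-293.6, -254.2): 339.6
E (332.1, -151.0): 379.2
D (186.4, 299.7): 402.6
B (322.4, 198.5): 425.6

C, A, F, E, D, B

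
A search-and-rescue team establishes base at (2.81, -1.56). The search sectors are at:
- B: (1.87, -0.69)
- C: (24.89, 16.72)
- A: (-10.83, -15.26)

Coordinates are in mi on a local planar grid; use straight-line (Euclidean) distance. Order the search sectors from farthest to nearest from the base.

Distance from the base at (2.81, -1.56) to each:
C (24.89, 16.72): 28.7 mi
A (-10.83, -15.26): 19.3 mi
B (1.87, -0.69): 1.3 mi

C, A, B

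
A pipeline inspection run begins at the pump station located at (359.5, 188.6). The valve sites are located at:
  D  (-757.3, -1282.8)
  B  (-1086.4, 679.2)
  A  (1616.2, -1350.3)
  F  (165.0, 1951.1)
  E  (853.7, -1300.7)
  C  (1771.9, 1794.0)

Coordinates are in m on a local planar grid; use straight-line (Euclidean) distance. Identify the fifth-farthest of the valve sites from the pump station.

E

Distances from the pump station ((359.5, 188.6)):
C: 2138.3 m
A: 1986.8 m
D: 1847.2 m
F: 1773.2 m
E: 1569.2 m
B: 1526.9 m
The fifth-farthest is E at 1569.2 m.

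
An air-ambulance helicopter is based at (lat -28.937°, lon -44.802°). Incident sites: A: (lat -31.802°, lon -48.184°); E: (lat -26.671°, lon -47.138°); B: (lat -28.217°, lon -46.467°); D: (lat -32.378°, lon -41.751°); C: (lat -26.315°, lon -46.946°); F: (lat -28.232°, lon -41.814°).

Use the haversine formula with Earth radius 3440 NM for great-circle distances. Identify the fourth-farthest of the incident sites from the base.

Distance to each, sorted:
D: 259.8 NM
A: 245.5 NM
C: 194.4 NM
E: 184.1 NM
F: 163.1 NM
B: 97.9 NM
The fourth-farthest is E at 184.1 NM.

E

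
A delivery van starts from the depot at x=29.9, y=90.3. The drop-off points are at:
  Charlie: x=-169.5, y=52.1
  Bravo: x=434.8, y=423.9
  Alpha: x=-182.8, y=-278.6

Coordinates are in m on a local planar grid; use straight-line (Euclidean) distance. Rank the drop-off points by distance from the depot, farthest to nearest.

Bravo, Alpha, Charlie

Distance from the depot at x=29.9, y=90.3 to each:
Bravo x=434.8, y=423.9: 524.6 m
Alpha x=-182.8, y=-278.6: 425.8 m
Charlie x=-169.5, y=52.1: 203.0 m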